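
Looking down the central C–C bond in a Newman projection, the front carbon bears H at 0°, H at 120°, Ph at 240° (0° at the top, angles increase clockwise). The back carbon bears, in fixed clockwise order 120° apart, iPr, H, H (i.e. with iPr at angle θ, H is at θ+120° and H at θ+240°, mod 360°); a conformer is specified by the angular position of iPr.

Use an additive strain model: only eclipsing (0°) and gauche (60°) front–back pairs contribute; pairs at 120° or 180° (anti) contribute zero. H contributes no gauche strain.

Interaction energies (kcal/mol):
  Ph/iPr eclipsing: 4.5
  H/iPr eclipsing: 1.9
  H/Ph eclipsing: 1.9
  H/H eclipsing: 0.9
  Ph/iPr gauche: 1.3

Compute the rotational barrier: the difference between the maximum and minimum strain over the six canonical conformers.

iPr at 0° (eclipsed): H(0°)/iPr(0°) eclipsed 1.9; H(120°)/H(120°) eclipsed 0.9; Ph(240°)/H(240°) eclipsed 1.9 → 4.7 kcal/mol.
iPr at 60° (staggered): no non-H gauche contacts → 0.0 kcal/mol.
iPr at 120° (eclipsed): H(0°)/H(0°) eclipsed 0.9; H(120°)/iPr(120°) eclipsed 1.9; Ph(240°)/H(240°) eclipsed 1.9 → 4.7 kcal/mol.
iPr at 180° (staggered): Ph(240°)/iPr(180°) gauche 1.3 → 1.3 kcal/mol.
iPr at 240° (eclipsed): H(0°)/H(0°) eclipsed 0.9; H(120°)/H(120°) eclipsed 0.9; Ph(240°)/iPr(240°) eclipsed 4.5 → 6.3 kcal/mol.
iPr at 300° (staggered): Ph(240°)/iPr(300°) gauche 1.3 → 1.3 kcal/mol.
Max at 240° (6.3 kcal/mol), min at 60° (0.0 kcal/mol); barrier = 6.3 kcal/mol.

6.3 kcal/mol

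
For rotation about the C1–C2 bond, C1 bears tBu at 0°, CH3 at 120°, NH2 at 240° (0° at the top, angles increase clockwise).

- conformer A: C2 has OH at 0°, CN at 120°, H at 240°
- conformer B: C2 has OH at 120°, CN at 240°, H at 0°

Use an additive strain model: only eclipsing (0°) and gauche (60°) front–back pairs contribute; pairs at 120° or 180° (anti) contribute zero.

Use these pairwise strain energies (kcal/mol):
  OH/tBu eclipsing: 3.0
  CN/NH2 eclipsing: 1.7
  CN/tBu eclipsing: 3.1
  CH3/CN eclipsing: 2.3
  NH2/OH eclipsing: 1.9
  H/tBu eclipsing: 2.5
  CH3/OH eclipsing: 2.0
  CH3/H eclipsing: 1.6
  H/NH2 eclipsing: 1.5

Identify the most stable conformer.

A (eclipsed): tBu(0°)/OH(0°) eclipsed 3.0; CH3(120°)/CN(120°) eclipsed 2.3; NH2(240°)/H(240°) eclipsed 1.5 → 6.8 kcal/mol.
B (eclipsed): tBu(0°)/H(0°) eclipsed 2.5; CH3(120°)/OH(120°) eclipsed 2.0; NH2(240°)/CN(240°) eclipsed 1.7 → 6.2 kcal/mol.
B has the lowest total (6.2 kcal/mol).

B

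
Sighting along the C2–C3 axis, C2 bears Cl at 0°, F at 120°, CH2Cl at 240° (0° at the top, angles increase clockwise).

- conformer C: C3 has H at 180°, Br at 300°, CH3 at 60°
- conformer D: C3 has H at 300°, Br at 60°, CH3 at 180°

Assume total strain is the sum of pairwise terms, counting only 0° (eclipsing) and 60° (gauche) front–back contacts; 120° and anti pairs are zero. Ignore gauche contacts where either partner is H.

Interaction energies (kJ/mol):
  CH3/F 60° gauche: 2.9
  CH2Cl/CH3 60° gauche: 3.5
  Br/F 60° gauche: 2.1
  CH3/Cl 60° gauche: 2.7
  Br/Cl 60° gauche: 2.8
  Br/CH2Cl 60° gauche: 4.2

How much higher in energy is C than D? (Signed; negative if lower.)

+1.3 kJ/mol

C (staggered): Cl(0°)/Br(300°) gauche 2.8; Cl(0°)/CH3(60°) gauche 2.7; F(120°)/CH3(60°) gauche 2.9; CH2Cl(240°)/Br(300°) gauche 4.2 → 12.6 kJ/mol.
D (staggered): Cl(0°)/Br(60°) gauche 2.8; F(120°)/Br(60°) gauche 2.1; F(120°)/CH3(180°) gauche 2.9; CH2Cl(240°)/CH3(180°) gauche 3.5 → 11.3 kJ/mol.
E(C) − E(D) = 12.6 − 11.3 = +1.3 kJ/mol.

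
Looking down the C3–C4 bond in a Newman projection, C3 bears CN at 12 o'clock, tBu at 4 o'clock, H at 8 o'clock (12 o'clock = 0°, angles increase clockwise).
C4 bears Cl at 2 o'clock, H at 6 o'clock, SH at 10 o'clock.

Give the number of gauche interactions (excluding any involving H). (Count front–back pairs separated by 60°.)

3

Non-H gauche pairs: CN(0°)/Cl(60°); CN(0°)/SH(300°); tBu(120°)/Cl(60°) — 3 interactions.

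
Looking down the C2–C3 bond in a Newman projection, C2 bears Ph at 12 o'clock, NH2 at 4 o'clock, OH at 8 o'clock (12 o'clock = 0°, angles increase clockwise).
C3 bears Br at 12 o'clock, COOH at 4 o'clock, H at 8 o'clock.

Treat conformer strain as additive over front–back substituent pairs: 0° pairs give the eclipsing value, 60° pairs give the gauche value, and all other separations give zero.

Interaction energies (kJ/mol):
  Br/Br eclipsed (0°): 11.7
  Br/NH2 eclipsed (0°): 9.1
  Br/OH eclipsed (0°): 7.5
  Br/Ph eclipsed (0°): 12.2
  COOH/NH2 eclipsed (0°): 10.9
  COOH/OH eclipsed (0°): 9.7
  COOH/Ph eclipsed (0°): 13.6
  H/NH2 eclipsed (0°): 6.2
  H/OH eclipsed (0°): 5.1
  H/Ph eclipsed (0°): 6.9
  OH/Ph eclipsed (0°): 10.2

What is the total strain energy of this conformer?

This conformer (eclipsed): Ph(0°)/Br(0°) eclipsed 12.2; NH2(120°)/COOH(120°) eclipsed 10.9; OH(240°)/H(240°) eclipsed 5.1 → 28.2 kJ/mol.

28.2 kJ/mol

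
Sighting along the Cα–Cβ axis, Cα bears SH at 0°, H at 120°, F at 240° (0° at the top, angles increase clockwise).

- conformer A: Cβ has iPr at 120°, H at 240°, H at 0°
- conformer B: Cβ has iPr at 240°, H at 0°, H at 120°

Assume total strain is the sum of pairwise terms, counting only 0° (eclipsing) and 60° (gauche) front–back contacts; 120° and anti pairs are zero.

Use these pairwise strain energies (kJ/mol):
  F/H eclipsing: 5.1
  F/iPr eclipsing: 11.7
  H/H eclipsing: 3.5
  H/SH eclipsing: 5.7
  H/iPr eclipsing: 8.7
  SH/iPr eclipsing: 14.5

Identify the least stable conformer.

A (eclipsed): SH–H eclipsed, H–iPr eclipsed, F–H eclipsed; 5.7 + 8.7 + 5.1 = 19.5 kJ/mol.
B (eclipsed): SH–H eclipsed, H–H eclipsed, F–iPr eclipsed; 5.7 + 3.5 + 11.7 = 20.9 kJ/mol.
B has the highest total (20.9 kJ/mol).

B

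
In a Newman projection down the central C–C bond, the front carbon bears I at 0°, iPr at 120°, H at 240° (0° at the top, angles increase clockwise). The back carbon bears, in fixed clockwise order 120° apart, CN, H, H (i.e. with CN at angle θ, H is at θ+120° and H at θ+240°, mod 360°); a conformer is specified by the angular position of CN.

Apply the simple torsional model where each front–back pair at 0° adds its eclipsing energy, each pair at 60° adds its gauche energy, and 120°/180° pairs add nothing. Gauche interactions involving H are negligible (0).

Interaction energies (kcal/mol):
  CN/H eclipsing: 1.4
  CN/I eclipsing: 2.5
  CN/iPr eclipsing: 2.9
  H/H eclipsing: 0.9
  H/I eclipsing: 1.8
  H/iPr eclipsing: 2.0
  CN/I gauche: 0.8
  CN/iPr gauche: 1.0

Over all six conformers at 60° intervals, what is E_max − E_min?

4.8 kcal/mol

CN at 0° (eclipsed): I(0°)/CN(0°) eclipsed 2.5; iPr(120°)/H(120°) eclipsed 2.0; H(240°)/H(240°) eclipsed 0.9 → 5.4 kcal/mol.
CN at 60° (staggered): I(0°)/CN(60°) gauche 0.8; iPr(120°)/CN(60°) gauche 1.0 → 1.8 kcal/mol.
CN at 120° (eclipsed): I(0°)/H(0°) eclipsed 1.8; iPr(120°)/CN(120°) eclipsed 2.9; H(240°)/H(240°) eclipsed 0.9 → 5.6 kcal/mol.
CN at 180° (staggered): iPr(120°)/CN(180°) gauche 1.0 → 1.0 kcal/mol.
CN at 240° (eclipsed): I(0°)/H(0°) eclipsed 1.8; iPr(120°)/H(120°) eclipsed 2.0; H(240°)/CN(240°) eclipsed 1.4 → 5.2 kcal/mol.
CN at 300° (staggered): I(0°)/CN(300°) gauche 0.8 → 0.8 kcal/mol.
Max at 120° (5.6 kcal/mol), min at 300° (0.8 kcal/mol); barrier = 4.8 kcal/mol.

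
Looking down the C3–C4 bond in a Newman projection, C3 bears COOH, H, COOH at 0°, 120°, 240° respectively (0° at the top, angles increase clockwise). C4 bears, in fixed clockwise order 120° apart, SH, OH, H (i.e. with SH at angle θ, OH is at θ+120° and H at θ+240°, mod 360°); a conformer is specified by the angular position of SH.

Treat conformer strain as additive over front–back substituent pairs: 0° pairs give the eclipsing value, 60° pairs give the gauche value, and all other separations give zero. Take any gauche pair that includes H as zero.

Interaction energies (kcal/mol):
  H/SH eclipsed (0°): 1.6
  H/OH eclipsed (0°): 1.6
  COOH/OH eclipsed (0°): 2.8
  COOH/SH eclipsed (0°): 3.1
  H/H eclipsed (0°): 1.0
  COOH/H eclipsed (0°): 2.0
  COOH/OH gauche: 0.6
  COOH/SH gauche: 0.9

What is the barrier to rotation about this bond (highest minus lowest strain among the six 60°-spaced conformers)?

SH at 0° is eclipsed. COOH at 0° is eclipsed with SH at 0° (3.1); H at 120° is eclipsed with OH at 120° (1.6); COOH at 240° is eclipsed with H at 240° (2.0). Total 6.7 kcal/mol.
SH at 60° is staggered. COOH at 0° is gauche with SH at 60° (0.9); COOH at 240° is gauche with OH at 180° (0.6). Total 1.5 kcal/mol.
SH at 120° is eclipsed. COOH at 0° is eclipsed with H at 0° (2.0); H at 120° is eclipsed with SH at 120° (1.6); COOH at 240° is eclipsed with OH at 240° (2.8). Total 6.4 kcal/mol.
SH at 180° is staggered. COOH at 0° is gauche with OH at 300° (0.6); COOH at 240° is gauche with SH at 180° (0.9); COOH at 240° is gauche with OH at 300° (0.6). Total 2.1 kcal/mol.
SH at 240° is eclipsed. COOH at 0° is eclipsed with OH at 0° (2.8); H at 120° is eclipsed with H at 120° (1.0); COOH at 240° is eclipsed with SH at 240° (3.1). Total 6.9 kcal/mol.
SH at 300° is staggered. COOH at 0° is gauche with SH at 300° (0.9); COOH at 0° is gauche with OH at 60° (0.6); COOH at 240° is gauche with SH at 300° (0.9). Total 2.4 kcal/mol.
Max at 240° (6.9 kcal/mol), min at 60° (1.5 kcal/mol); barrier = 5.4 kcal/mol.

5.4 kcal/mol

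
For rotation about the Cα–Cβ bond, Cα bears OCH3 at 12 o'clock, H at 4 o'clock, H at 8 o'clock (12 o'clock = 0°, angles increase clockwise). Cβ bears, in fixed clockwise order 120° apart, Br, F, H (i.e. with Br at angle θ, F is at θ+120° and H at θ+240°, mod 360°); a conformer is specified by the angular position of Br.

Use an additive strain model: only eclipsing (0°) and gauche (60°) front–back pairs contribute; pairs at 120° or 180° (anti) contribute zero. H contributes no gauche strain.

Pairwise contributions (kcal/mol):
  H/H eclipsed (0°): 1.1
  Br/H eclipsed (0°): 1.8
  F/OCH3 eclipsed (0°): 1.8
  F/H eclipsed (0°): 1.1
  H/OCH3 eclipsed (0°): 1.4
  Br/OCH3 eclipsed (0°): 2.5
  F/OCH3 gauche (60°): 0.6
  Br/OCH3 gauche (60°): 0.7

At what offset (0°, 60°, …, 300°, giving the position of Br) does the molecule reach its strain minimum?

180°

Br at 0° (eclipsed): OCH3(0°)/Br(0°) eclipsed 2.5; H(120°)/F(120°) eclipsed 1.1; H(240°)/H(240°) eclipsed 1.1 → 4.7 kcal/mol.
Br at 60° (staggered): OCH3(0°)/Br(60°) gauche 0.7 → 0.7 kcal/mol.
Br at 120° (eclipsed): OCH3(0°)/H(0°) eclipsed 1.4; H(120°)/Br(120°) eclipsed 1.8; H(240°)/F(240°) eclipsed 1.1 → 4.3 kcal/mol.
Br at 180° (staggered): OCH3(0°)/F(300°) gauche 0.6 → 0.6 kcal/mol.
Br at 240° (eclipsed): OCH3(0°)/F(0°) eclipsed 1.8; H(120°)/H(120°) eclipsed 1.1; H(240°)/Br(240°) eclipsed 1.8 → 4.7 kcal/mol.
Br at 300° (staggered): OCH3(0°)/Br(300°) gauche 0.7; OCH3(0°)/F(60°) gauche 0.6 → 1.3 kcal/mol.
The minimum (0.6 kcal/mol) occurs with Br at 180°.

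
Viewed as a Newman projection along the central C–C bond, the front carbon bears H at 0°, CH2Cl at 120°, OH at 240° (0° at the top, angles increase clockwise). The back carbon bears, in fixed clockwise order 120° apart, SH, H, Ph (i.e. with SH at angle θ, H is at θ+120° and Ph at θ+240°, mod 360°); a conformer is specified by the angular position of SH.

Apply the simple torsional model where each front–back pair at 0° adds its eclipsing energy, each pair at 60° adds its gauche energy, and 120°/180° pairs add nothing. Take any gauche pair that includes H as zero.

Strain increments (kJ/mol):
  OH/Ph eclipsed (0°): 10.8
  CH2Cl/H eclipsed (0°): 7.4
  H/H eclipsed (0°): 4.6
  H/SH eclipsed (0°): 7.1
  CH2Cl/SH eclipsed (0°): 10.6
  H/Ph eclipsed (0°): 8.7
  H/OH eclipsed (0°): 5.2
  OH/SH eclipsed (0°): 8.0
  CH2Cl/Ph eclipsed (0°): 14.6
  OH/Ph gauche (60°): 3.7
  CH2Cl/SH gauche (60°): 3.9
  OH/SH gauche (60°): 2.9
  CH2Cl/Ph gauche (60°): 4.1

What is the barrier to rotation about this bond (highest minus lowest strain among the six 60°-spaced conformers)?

19.6 kJ/mol

SH at 0° (eclipsed): H(0°)/SH(0°) eclipsed 7.1; CH2Cl(120°)/H(120°) eclipsed 7.4; OH(240°)/Ph(240°) eclipsed 10.8 → 25.3 kJ/mol.
SH at 60° (staggered): CH2Cl(120°)/SH(60°) gauche 3.9; OH(240°)/Ph(300°) gauche 3.7 → 7.6 kJ/mol.
SH at 120° (eclipsed): H(0°)/Ph(0°) eclipsed 8.7; CH2Cl(120°)/SH(120°) eclipsed 10.6; OH(240°)/H(240°) eclipsed 5.2 → 24.5 kJ/mol.
SH at 180° (staggered): CH2Cl(120°)/SH(180°) gauche 3.9; CH2Cl(120°)/Ph(60°) gauche 4.1; OH(240°)/SH(180°) gauche 2.9 → 10.9 kJ/mol.
SH at 240° (eclipsed): H(0°)/H(0°) eclipsed 4.6; CH2Cl(120°)/Ph(120°) eclipsed 14.6; OH(240°)/SH(240°) eclipsed 8.0 → 27.2 kJ/mol.
SH at 300° (staggered): CH2Cl(120°)/Ph(180°) gauche 4.1; OH(240°)/SH(300°) gauche 2.9; OH(240°)/Ph(180°) gauche 3.7 → 10.7 kJ/mol.
Max at 240° (27.2 kJ/mol), min at 60° (7.6 kJ/mol); barrier = 19.6 kJ/mol.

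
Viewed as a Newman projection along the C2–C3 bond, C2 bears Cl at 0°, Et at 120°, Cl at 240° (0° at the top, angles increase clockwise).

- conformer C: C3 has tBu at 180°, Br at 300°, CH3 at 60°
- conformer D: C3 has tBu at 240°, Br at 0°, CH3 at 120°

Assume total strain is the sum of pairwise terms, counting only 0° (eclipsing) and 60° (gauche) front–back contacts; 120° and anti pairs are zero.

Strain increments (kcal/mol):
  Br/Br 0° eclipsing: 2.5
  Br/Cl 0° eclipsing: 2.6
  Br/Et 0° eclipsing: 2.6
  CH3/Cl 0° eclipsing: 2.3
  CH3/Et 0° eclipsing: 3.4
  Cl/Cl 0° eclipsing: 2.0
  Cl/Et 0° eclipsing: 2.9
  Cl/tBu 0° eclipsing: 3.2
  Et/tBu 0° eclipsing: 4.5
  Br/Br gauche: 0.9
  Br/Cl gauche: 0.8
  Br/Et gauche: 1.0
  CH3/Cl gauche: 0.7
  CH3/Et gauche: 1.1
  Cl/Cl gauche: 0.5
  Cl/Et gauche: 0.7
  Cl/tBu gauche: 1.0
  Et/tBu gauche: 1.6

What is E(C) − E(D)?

-3.2 kcal/mol

C (staggered): Cl–Br gauche, Cl–CH3 gauche, Et–tBu gauche, Et–CH3 gauche, Cl–tBu gauche, Cl–Br gauche; 0.8 + 0.7 + 1.6 + 1.1 + 1.0 + 0.8 = 6.0 kcal/mol.
D (eclipsed): Cl–Br eclipsed, Et–CH3 eclipsed, Cl–tBu eclipsed; 2.6 + 3.4 + 3.2 = 9.2 kcal/mol.
E(C) − E(D) = 6.0 − 9.2 = -3.2 kcal/mol.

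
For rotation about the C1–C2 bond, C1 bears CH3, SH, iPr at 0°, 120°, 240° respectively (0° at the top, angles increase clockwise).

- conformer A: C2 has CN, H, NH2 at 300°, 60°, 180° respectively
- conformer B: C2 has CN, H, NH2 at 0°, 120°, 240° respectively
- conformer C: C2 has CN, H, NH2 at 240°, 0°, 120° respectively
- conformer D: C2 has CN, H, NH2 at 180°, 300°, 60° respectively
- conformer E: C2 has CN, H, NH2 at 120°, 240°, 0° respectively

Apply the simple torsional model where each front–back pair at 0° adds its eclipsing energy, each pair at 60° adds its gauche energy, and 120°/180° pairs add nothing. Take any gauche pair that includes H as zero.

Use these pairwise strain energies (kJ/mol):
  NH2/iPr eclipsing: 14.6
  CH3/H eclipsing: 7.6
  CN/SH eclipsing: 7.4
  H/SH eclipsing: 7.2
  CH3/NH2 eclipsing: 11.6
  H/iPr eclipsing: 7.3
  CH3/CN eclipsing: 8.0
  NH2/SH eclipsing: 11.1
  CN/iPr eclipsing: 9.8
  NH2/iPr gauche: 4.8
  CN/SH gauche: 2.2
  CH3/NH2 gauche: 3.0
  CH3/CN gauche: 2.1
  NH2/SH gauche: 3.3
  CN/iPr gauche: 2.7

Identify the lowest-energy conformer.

D

A is staggered. CH3 at 0° is gauche with CN at 300° (2.1); SH at 120° is gauche with NH2 at 180° (3.3); iPr at 240° is gauche with CN at 300° (2.7); iPr at 240° is gauche with NH2 at 180° (4.8). Total 12.9 kJ/mol.
B is eclipsed. CH3 at 0° is eclipsed with CN at 0° (8.0); SH at 120° is eclipsed with H at 120° (7.2); iPr at 240° is eclipsed with NH2 at 240° (14.6). Total 29.8 kJ/mol.
C is eclipsed. CH3 at 0° is eclipsed with H at 0° (7.6); SH at 120° is eclipsed with NH2 at 120° (11.1); iPr at 240° is eclipsed with CN at 240° (9.8). Total 28.5 kJ/mol.
D is staggered. CH3 at 0° is gauche with NH2 at 60° (3.0); SH at 120° is gauche with CN at 180° (2.2); SH at 120° is gauche with NH2 at 60° (3.3); iPr at 240° is gauche with CN at 180° (2.7). Total 11.2 kJ/mol.
E is eclipsed. CH3 at 0° is eclipsed with NH2 at 0° (11.6); SH at 120° is eclipsed with CN at 120° (7.4); iPr at 240° is eclipsed with H at 240° (7.3). Total 26.3 kJ/mol.
D has the lowest total (11.2 kJ/mol).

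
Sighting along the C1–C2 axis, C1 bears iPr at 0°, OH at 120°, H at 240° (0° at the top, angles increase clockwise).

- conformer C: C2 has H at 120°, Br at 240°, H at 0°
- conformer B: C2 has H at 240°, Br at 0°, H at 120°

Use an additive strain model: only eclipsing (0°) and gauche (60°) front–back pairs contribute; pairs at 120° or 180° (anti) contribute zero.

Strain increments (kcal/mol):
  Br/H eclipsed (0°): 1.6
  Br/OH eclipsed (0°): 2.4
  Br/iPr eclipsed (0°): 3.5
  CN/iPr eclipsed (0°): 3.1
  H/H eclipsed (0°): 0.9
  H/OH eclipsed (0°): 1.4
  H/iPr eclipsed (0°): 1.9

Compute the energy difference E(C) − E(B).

C (eclipsed): iPr–H eclipsed, OH–H eclipsed, H–Br eclipsed; 1.9 + 1.4 + 1.6 = 4.9 kcal/mol.
B (eclipsed): iPr–Br eclipsed, OH–H eclipsed, H–H eclipsed; 3.5 + 1.4 + 0.9 = 5.8 kcal/mol.
E(C) − E(B) = 4.9 − 5.8 = -0.9 kcal/mol.

-0.9 kcal/mol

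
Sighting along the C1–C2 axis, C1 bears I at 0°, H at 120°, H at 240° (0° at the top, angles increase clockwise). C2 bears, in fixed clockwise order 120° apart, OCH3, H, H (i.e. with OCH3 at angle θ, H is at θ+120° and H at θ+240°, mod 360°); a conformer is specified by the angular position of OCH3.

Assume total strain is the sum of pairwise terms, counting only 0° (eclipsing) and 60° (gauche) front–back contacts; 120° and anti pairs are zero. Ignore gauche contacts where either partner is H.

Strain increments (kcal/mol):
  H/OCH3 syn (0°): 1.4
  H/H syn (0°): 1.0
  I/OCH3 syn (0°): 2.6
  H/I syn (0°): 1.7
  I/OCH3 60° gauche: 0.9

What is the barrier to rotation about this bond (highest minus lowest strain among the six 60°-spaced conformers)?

OCH3 at 0° is eclipsed. I at 0° is eclipsed with OCH3 at 0° (2.6); H at 120° is eclipsed with H at 120° (1.0); H at 240° is eclipsed with H at 240° (1.0). Total 4.6 kcal/mol.
OCH3 at 60° is staggered. I at 0° is gauche with OCH3 at 60° (0.9). Total 0.9 kcal/mol.
OCH3 at 120° is eclipsed. I at 0° is eclipsed with H at 0° (1.7); H at 120° is eclipsed with OCH3 at 120° (1.4); H at 240° is eclipsed with H at 240° (1.0). Total 4.1 kcal/mol.
OCH3 at 180° (staggered): no non-H gauche contacts → 0.0 kcal/mol.
OCH3 at 240° is eclipsed. I at 0° is eclipsed with H at 0° (1.7); H at 120° is eclipsed with H at 120° (1.0); H at 240° is eclipsed with OCH3 at 240° (1.4). Total 4.1 kcal/mol.
OCH3 at 300° is staggered. I at 0° is gauche with OCH3 at 300° (0.9). Total 0.9 kcal/mol.
Max at 0° (4.6 kcal/mol), min at 180° (0.0 kcal/mol); barrier = 4.6 kcal/mol.

4.6 kcal/mol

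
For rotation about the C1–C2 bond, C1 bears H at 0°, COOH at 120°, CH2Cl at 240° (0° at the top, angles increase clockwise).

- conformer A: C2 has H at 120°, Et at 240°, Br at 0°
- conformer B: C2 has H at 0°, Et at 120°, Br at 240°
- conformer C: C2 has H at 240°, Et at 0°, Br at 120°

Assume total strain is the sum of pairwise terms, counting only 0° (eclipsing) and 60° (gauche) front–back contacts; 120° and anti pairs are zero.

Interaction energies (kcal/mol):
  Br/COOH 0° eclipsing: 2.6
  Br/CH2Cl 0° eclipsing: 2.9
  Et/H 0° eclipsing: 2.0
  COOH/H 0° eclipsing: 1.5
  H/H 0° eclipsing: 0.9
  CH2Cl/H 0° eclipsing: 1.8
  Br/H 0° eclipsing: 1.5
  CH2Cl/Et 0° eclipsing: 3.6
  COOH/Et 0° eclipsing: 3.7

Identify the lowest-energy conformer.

A (eclipsed): H–Br eclipsed, COOH–H eclipsed, CH2Cl–Et eclipsed; 1.5 + 1.5 + 3.6 = 6.6 kcal/mol.
B (eclipsed): H–H eclipsed, COOH–Et eclipsed, CH2Cl–Br eclipsed; 0.9 + 3.7 + 2.9 = 7.5 kcal/mol.
C (eclipsed): H–Et eclipsed, COOH–Br eclipsed, CH2Cl–H eclipsed; 2.0 + 2.6 + 1.8 = 6.4 kcal/mol.
C has the lowest total (6.4 kcal/mol).

C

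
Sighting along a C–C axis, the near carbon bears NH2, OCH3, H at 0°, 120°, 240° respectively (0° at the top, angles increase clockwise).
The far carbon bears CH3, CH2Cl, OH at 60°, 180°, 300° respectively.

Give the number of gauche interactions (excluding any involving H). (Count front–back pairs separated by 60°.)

4

Non-H gauche pairs: NH2(0°)/CH3(60°); NH2(0°)/OH(300°); OCH3(120°)/CH3(60°); OCH3(120°)/CH2Cl(180°) — 4 interactions.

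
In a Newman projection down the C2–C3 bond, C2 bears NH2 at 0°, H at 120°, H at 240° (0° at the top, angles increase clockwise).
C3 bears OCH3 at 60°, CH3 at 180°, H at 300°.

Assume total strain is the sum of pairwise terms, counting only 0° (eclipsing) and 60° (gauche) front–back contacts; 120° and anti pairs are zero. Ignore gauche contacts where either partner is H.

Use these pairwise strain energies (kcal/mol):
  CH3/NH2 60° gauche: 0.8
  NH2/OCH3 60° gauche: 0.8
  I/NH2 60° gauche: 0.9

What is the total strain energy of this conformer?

This conformer (staggered): NH2–OCH3 gauche; 0.8 = 0.8 kcal/mol.

0.8 kcal/mol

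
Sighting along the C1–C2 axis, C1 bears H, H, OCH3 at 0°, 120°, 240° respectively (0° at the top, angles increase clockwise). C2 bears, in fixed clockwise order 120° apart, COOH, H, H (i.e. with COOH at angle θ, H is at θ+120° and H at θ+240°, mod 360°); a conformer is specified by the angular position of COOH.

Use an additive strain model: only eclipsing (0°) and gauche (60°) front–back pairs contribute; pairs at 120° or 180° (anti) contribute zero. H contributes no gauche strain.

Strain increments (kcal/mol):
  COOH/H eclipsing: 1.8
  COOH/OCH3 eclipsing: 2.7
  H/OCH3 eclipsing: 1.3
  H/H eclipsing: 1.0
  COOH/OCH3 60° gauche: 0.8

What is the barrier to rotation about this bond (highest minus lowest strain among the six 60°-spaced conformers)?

4.7 kcal/mol

COOH at 0° is eclipsed. H at 0° is eclipsed with COOH at 0° (1.8); H at 120° is eclipsed with H at 120° (1.0); OCH3 at 240° is eclipsed with H at 240° (1.3). Total 4.1 kcal/mol.
COOH at 60° (staggered): no non-H gauche contacts → 0.0 kcal/mol.
COOH at 120° is eclipsed. H at 0° is eclipsed with H at 0° (1.0); H at 120° is eclipsed with COOH at 120° (1.8); OCH3 at 240° is eclipsed with H at 240° (1.3). Total 4.1 kcal/mol.
COOH at 180° is staggered. OCH3 at 240° is gauche with COOH at 180° (0.8). Total 0.8 kcal/mol.
COOH at 240° is eclipsed. H at 0° is eclipsed with H at 0° (1.0); H at 120° is eclipsed with H at 120° (1.0); OCH3 at 240° is eclipsed with COOH at 240° (2.7). Total 4.7 kcal/mol.
COOH at 300° is staggered. OCH3 at 240° is gauche with COOH at 300° (0.8). Total 0.8 kcal/mol.
Max at 240° (4.7 kcal/mol), min at 60° (0.0 kcal/mol); barrier = 4.7 kcal/mol.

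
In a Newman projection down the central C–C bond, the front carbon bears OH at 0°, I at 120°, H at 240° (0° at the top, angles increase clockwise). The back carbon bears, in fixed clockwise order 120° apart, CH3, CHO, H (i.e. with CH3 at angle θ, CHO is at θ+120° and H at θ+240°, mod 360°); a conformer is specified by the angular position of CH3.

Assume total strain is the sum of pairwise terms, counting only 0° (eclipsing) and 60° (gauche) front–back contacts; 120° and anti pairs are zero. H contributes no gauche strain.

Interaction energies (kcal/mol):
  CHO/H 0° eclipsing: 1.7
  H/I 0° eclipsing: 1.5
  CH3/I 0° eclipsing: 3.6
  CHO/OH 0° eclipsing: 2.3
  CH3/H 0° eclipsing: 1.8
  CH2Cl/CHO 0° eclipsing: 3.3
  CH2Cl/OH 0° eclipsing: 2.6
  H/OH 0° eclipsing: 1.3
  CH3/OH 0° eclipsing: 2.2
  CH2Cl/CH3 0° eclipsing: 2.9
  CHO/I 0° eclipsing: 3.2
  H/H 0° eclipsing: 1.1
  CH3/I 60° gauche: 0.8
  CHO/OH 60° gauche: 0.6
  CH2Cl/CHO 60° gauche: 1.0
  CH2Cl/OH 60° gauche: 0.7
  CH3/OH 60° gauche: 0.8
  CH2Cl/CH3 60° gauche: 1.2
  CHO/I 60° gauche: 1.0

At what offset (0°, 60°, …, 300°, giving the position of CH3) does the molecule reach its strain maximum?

120°

CH3 at 0° is eclipsed. OH at 0° is eclipsed with CH3 at 0° (2.2); I at 120° is eclipsed with CHO at 120° (3.2); H at 240° is eclipsed with H at 240° (1.1). Total 6.5 kcal/mol.
CH3 at 60° is staggered. OH at 0° is gauche with CH3 at 60° (0.8); I at 120° is gauche with CH3 at 60° (0.8); I at 120° is gauche with CHO at 180° (1.0). Total 2.6 kcal/mol.
CH3 at 120° is eclipsed. OH at 0° is eclipsed with H at 0° (1.3); I at 120° is eclipsed with CH3 at 120° (3.6); H at 240° is eclipsed with CHO at 240° (1.7). Total 6.6 kcal/mol.
CH3 at 180° is staggered. OH at 0° is gauche with CHO at 300° (0.6); I at 120° is gauche with CH3 at 180° (0.8). Total 1.4 kcal/mol.
CH3 at 240° is eclipsed. OH at 0° is eclipsed with CHO at 0° (2.3); I at 120° is eclipsed with H at 120° (1.5); H at 240° is eclipsed with CH3 at 240° (1.8). Total 5.6 kcal/mol.
CH3 at 300° is staggered. OH at 0° is gauche with CH3 at 300° (0.8); OH at 0° is gauche with CHO at 60° (0.6); I at 120° is gauche with CHO at 60° (1.0). Total 2.4 kcal/mol.
The maximum (6.6 kcal/mol) occurs with CH3 at 120°.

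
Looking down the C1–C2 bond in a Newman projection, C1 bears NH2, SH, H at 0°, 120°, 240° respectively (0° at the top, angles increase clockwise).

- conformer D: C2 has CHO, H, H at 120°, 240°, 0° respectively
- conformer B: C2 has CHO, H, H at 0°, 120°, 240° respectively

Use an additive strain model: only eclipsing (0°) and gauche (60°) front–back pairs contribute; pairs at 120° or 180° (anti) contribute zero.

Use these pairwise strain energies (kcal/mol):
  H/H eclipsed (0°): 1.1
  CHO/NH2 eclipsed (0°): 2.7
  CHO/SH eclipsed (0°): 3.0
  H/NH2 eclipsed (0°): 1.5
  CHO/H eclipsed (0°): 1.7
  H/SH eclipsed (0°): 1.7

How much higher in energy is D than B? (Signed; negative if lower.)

+0.1 kcal/mol

D is eclipsed. NH2 at 0° is eclipsed with H at 0° (1.5); SH at 120° is eclipsed with CHO at 120° (3.0); H at 240° is eclipsed with H at 240° (1.1). Total 5.6 kcal/mol.
B is eclipsed. NH2 at 0° is eclipsed with CHO at 0° (2.7); SH at 120° is eclipsed with H at 120° (1.7); H at 240° is eclipsed with H at 240° (1.1). Total 5.5 kcal/mol.
E(D) − E(B) = 5.6 − 5.5 = +0.1 kcal/mol.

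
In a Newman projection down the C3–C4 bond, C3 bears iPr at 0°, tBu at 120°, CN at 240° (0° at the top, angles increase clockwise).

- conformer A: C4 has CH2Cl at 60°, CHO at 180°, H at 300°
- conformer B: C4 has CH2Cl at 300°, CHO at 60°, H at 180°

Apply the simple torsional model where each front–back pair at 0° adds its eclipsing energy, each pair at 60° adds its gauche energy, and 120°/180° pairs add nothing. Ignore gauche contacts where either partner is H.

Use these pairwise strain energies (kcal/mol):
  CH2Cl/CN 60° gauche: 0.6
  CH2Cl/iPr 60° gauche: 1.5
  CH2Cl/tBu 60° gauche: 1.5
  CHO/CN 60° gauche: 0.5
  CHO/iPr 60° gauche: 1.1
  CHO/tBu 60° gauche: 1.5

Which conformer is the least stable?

A

A (staggered): iPr–CH2Cl gauche, tBu–CH2Cl gauche, tBu–CHO gauche, CN–CHO gauche; 1.5 + 1.5 + 1.5 + 0.5 = 5.0 kcal/mol.
B (staggered): iPr–CH2Cl gauche, iPr–CHO gauche, tBu–CHO gauche, CN–CH2Cl gauche; 1.5 + 1.1 + 1.5 + 0.6 = 4.7 kcal/mol.
A has the highest total (5.0 kcal/mol).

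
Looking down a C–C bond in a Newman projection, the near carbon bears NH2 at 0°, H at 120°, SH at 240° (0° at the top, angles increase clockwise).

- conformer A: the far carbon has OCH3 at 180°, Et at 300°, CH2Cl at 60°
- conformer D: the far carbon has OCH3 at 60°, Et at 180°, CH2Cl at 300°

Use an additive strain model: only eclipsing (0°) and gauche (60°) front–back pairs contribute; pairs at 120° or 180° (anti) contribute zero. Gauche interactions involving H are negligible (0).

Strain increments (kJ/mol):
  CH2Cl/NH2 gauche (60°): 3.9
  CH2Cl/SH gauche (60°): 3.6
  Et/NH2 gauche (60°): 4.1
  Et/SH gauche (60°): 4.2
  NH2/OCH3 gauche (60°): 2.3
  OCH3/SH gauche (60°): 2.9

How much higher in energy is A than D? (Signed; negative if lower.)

+1.1 kJ/mol

A (staggered): NH2(0°)/Et(300°) gauche 4.1; NH2(0°)/CH2Cl(60°) gauche 3.9; SH(240°)/OCH3(180°) gauche 2.9; SH(240°)/Et(300°) gauche 4.2 → 15.1 kJ/mol.
D (staggered): NH2(0°)/OCH3(60°) gauche 2.3; NH2(0°)/CH2Cl(300°) gauche 3.9; SH(240°)/Et(180°) gauche 4.2; SH(240°)/CH2Cl(300°) gauche 3.6 → 14.0 kJ/mol.
E(A) − E(D) = 15.1 − 14.0 = +1.1 kJ/mol.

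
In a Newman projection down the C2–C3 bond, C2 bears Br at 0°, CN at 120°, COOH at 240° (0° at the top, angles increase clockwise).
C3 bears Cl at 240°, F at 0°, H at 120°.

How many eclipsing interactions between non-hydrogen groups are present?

Non-H eclipsing pairs: Br(0°)/F(0°); COOH(240°)/Cl(240°) — 2 interactions.

2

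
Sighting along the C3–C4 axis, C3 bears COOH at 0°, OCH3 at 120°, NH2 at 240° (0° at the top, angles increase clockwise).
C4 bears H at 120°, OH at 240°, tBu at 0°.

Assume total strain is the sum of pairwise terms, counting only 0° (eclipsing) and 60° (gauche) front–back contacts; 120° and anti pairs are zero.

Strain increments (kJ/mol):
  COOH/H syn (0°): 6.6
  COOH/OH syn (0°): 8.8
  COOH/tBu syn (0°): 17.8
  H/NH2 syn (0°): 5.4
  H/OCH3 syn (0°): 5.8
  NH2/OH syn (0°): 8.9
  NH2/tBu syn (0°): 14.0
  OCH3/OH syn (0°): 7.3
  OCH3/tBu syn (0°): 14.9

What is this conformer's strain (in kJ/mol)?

32.5 kJ/mol

This conformer is eclipsed. COOH at 0° is eclipsed with tBu at 0° (17.8); OCH3 at 120° is eclipsed with H at 120° (5.8); NH2 at 240° is eclipsed with OH at 240° (8.9). Total 32.5 kJ/mol.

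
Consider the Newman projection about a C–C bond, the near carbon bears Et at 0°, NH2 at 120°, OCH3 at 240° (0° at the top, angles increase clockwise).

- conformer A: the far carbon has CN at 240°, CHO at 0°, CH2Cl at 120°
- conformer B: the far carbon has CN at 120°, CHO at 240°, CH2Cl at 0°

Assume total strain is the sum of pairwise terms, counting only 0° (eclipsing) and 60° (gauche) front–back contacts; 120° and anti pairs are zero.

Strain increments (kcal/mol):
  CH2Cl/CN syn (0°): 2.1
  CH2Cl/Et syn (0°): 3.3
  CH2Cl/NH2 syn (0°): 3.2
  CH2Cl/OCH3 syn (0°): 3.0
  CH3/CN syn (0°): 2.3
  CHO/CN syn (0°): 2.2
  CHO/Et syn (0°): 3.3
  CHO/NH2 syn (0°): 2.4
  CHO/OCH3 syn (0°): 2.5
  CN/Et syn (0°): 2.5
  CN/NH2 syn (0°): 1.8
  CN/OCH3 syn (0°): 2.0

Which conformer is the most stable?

A (eclipsed): Et–CHO eclipsed, NH2–CH2Cl eclipsed, OCH3–CN eclipsed; 3.3 + 3.2 + 2.0 = 8.5 kcal/mol.
B (eclipsed): Et–CH2Cl eclipsed, NH2–CN eclipsed, OCH3–CHO eclipsed; 3.3 + 1.8 + 2.5 = 7.6 kcal/mol.
B has the lowest total (7.6 kcal/mol).

B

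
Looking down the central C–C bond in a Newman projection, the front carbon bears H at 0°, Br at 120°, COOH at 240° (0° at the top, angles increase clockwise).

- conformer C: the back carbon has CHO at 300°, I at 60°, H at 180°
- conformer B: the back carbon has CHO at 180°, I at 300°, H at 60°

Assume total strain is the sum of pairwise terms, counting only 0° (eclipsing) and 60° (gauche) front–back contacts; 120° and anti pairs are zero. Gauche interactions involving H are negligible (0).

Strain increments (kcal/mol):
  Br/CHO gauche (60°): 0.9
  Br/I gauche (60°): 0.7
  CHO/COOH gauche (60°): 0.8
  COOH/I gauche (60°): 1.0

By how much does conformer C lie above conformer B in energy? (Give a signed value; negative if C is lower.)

-1.2 kcal/mol

C (staggered): Br–I gauche, COOH–CHO gauche; 0.7 + 0.8 = 1.5 kcal/mol.
B (staggered): Br–CHO gauche, COOH–CHO gauche, COOH–I gauche; 0.9 + 0.8 + 1.0 = 2.7 kcal/mol.
E(C) − E(B) = 1.5 − 2.7 = -1.2 kcal/mol.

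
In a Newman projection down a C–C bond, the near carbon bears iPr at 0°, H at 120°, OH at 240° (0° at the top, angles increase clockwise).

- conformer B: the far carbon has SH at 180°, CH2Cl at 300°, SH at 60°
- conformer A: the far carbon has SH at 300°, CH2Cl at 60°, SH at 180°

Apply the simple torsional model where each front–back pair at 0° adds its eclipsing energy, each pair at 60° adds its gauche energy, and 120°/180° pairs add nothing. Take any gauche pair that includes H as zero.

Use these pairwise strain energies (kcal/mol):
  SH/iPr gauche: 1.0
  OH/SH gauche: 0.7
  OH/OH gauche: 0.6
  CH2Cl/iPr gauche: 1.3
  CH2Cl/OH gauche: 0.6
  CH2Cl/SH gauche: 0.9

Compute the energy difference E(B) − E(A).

-0.1 kcal/mol

B is staggered. iPr at 0° is gauche with CH2Cl at 300° (1.3); iPr at 0° is gauche with SH at 60° (1.0); OH at 240° is gauche with SH at 180° (0.7); OH at 240° is gauche with CH2Cl at 300° (0.6). Total 3.6 kcal/mol.
A is staggered. iPr at 0° is gauche with SH at 300° (1.0); iPr at 0° is gauche with CH2Cl at 60° (1.3); OH at 240° is gauche with SH at 300° (0.7); OH at 240° is gauche with SH at 180° (0.7). Total 3.7 kcal/mol.
E(B) − E(A) = 3.6 − 3.7 = -0.1 kcal/mol.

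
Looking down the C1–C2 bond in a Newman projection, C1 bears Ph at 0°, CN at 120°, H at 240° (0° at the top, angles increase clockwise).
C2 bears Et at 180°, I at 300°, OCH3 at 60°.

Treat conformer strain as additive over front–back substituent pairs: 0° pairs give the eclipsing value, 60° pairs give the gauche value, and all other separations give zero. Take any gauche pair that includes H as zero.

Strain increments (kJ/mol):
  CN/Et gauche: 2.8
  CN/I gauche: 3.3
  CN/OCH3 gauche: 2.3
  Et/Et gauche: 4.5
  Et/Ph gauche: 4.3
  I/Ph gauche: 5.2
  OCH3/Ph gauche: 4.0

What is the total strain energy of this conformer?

14.3 kJ/mol

This conformer (staggered): Ph–I gauche, Ph–OCH3 gauche, CN–Et gauche, CN–OCH3 gauche; 5.2 + 4.0 + 2.8 + 2.3 = 14.3 kJ/mol.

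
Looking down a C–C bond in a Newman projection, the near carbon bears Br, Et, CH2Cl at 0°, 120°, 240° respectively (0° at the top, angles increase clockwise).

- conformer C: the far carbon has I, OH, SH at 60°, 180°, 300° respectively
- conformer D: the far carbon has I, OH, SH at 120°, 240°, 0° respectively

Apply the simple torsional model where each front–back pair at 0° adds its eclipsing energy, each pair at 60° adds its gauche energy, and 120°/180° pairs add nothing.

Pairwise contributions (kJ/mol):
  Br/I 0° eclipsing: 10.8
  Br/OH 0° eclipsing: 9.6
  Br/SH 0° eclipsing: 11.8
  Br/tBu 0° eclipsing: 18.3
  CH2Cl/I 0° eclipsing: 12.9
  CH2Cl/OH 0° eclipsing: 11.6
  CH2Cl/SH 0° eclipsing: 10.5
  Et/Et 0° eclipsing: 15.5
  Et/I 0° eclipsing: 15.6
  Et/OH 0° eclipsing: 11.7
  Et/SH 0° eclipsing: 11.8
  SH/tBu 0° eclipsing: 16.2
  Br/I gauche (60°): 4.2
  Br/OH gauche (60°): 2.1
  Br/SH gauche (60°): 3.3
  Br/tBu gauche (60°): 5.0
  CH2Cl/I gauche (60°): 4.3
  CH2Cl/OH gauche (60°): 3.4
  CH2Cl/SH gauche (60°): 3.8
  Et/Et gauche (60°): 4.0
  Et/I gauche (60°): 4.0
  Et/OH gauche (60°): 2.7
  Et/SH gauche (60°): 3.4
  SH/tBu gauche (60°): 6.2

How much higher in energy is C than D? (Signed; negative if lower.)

-17.6 kJ/mol

C is staggered. Br at 0° is gauche with I at 60° (4.2); Br at 0° is gauche with SH at 300° (3.3); Et at 120° is gauche with I at 60° (4.0); Et at 120° is gauche with OH at 180° (2.7); CH2Cl at 240° is gauche with OH at 180° (3.4); CH2Cl at 240° is gauche with SH at 300° (3.8). Total 21.4 kJ/mol.
D is eclipsed. Br at 0° is eclipsed with SH at 0° (11.8); Et at 120° is eclipsed with I at 120° (15.6); CH2Cl at 240° is eclipsed with OH at 240° (11.6). Total 39.0 kJ/mol.
E(C) − E(D) = 21.4 − 39.0 = -17.6 kJ/mol.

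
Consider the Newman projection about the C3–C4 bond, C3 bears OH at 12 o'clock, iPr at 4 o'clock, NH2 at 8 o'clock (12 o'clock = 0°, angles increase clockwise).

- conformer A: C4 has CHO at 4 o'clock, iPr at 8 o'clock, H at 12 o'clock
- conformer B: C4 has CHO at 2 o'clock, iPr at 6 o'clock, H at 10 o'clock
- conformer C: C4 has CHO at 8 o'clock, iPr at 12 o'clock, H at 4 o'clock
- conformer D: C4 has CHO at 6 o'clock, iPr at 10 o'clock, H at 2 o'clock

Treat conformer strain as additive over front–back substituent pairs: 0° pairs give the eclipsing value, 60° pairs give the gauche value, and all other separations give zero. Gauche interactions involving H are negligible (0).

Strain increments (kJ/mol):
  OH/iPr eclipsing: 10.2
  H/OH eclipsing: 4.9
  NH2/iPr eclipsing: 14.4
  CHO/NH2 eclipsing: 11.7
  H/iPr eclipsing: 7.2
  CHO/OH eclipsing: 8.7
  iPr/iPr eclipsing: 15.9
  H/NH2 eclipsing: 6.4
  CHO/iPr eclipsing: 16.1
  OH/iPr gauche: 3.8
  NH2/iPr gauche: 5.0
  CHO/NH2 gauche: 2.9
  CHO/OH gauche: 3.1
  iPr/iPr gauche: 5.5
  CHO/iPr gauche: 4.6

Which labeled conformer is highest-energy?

A (eclipsed): OH(0°)/H(0°) eclipsed 4.9; iPr(120°)/CHO(120°) eclipsed 16.1; NH2(240°)/iPr(240°) eclipsed 14.4 → 35.4 kJ/mol.
B (staggered): OH(0°)/CHO(60°) gauche 3.1; iPr(120°)/CHO(60°) gauche 4.6; iPr(120°)/iPr(180°) gauche 5.5; NH2(240°)/iPr(180°) gauche 5.0 → 18.2 kJ/mol.
C (eclipsed): OH(0°)/iPr(0°) eclipsed 10.2; iPr(120°)/H(120°) eclipsed 7.2; NH2(240°)/CHO(240°) eclipsed 11.7 → 29.1 kJ/mol.
D (staggered): OH(0°)/iPr(300°) gauche 3.8; iPr(120°)/CHO(180°) gauche 4.6; NH2(240°)/CHO(180°) gauche 2.9; NH2(240°)/iPr(300°) gauche 5.0 → 16.3 kJ/mol.
A has the highest total (35.4 kJ/mol).

A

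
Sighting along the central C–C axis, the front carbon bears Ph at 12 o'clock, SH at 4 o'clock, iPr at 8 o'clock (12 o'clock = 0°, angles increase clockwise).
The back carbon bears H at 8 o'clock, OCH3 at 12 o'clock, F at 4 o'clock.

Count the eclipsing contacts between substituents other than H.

Non-H eclipsing pairs: Ph(0°)/OCH3(0°); SH(120°)/F(120°) — 2 interactions.

2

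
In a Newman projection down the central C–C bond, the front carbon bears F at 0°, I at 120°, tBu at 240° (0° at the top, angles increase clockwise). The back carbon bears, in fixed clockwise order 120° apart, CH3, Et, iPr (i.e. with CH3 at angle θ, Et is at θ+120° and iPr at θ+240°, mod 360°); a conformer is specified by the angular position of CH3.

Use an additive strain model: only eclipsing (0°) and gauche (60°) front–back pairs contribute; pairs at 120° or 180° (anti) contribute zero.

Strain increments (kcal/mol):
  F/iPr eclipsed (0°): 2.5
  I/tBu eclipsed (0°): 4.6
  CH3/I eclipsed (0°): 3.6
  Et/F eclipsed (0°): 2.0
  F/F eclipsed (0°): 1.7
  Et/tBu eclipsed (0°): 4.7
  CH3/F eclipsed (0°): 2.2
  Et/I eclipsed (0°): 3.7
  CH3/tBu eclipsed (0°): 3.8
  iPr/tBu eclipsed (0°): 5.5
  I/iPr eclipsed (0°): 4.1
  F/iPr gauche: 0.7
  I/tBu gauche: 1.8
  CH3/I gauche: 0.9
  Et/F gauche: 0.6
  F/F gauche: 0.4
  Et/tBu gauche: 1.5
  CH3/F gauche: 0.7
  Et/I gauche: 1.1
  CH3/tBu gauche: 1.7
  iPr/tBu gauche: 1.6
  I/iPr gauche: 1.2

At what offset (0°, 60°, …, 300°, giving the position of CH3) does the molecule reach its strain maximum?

0°

CH3 at 0° (eclipsed): F(0°)/CH3(0°) eclipsed 2.2; I(120°)/Et(120°) eclipsed 3.7; tBu(240°)/iPr(240°) eclipsed 5.5 → 11.4 kcal/mol.
CH3 at 60° (staggered): F(0°)/CH3(60°) gauche 0.7; F(0°)/iPr(300°) gauche 0.7; I(120°)/CH3(60°) gauche 0.9; I(120°)/Et(180°) gauche 1.1; tBu(240°)/Et(180°) gauche 1.5; tBu(240°)/iPr(300°) gauche 1.6 → 6.5 kcal/mol.
CH3 at 120° (eclipsed): F(0°)/iPr(0°) eclipsed 2.5; I(120°)/CH3(120°) eclipsed 3.6; tBu(240°)/Et(240°) eclipsed 4.7 → 10.8 kcal/mol.
CH3 at 180° (staggered): F(0°)/Et(300°) gauche 0.6; F(0°)/iPr(60°) gauche 0.7; I(120°)/CH3(180°) gauche 0.9; I(120°)/iPr(60°) gauche 1.2; tBu(240°)/CH3(180°) gauche 1.7; tBu(240°)/Et(300°) gauche 1.5 → 6.6 kcal/mol.
CH3 at 240° (eclipsed): F(0°)/Et(0°) eclipsed 2.0; I(120°)/iPr(120°) eclipsed 4.1; tBu(240°)/CH3(240°) eclipsed 3.8 → 9.9 kcal/mol.
CH3 at 300° (staggered): F(0°)/CH3(300°) gauche 0.7; F(0°)/Et(60°) gauche 0.6; I(120°)/Et(60°) gauche 1.1; I(120°)/iPr(180°) gauche 1.2; tBu(240°)/CH3(300°) gauche 1.7; tBu(240°)/iPr(180°) gauche 1.6 → 6.9 kcal/mol.
The maximum (11.4 kcal/mol) occurs with CH3 at 0°.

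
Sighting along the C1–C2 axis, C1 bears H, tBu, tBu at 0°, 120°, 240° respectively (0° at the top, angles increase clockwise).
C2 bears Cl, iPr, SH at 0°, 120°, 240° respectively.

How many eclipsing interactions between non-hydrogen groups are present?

2

Non-H eclipsing pairs: tBu(120°)/iPr(120°); tBu(240°)/SH(240°) — 2 interactions.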